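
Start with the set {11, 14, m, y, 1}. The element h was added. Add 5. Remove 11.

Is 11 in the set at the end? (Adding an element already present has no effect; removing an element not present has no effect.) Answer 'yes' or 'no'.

Answer: no

Derivation:
Tracking the set through each operation:
Start: {1, 11, 14, m, y}
Event 1 (add h): added. Set: {1, 11, 14, h, m, y}
Event 2 (add 5): added. Set: {1, 11, 14, 5, h, m, y}
Event 3 (remove 11): removed. Set: {1, 14, 5, h, m, y}

Final set: {1, 14, 5, h, m, y} (size 6)
11 is NOT in the final set.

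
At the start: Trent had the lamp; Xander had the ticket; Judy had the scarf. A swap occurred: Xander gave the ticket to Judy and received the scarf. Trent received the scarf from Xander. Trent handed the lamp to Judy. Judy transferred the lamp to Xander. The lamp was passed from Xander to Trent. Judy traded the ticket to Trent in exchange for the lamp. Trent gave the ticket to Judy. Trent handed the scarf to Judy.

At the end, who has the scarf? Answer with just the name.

Tracking all object holders:
Start: lamp:Trent, ticket:Xander, scarf:Judy
Event 1 (swap ticket<->scarf: now ticket:Judy, scarf:Xander). State: lamp:Trent, ticket:Judy, scarf:Xander
Event 2 (give scarf: Xander -> Trent). State: lamp:Trent, ticket:Judy, scarf:Trent
Event 3 (give lamp: Trent -> Judy). State: lamp:Judy, ticket:Judy, scarf:Trent
Event 4 (give lamp: Judy -> Xander). State: lamp:Xander, ticket:Judy, scarf:Trent
Event 5 (give lamp: Xander -> Trent). State: lamp:Trent, ticket:Judy, scarf:Trent
Event 6 (swap ticket<->lamp: now ticket:Trent, lamp:Judy). State: lamp:Judy, ticket:Trent, scarf:Trent
Event 7 (give ticket: Trent -> Judy). State: lamp:Judy, ticket:Judy, scarf:Trent
Event 8 (give scarf: Trent -> Judy). State: lamp:Judy, ticket:Judy, scarf:Judy

Final state: lamp:Judy, ticket:Judy, scarf:Judy
The scarf is held by Judy.

Answer: Judy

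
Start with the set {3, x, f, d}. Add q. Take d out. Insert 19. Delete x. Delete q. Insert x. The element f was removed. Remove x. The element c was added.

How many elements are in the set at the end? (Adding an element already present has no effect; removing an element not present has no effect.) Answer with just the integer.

Answer: 3

Derivation:
Tracking the set through each operation:
Start: {3, d, f, x}
Event 1 (add q): added. Set: {3, d, f, q, x}
Event 2 (remove d): removed. Set: {3, f, q, x}
Event 3 (add 19): added. Set: {19, 3, f, q, x}
Event 4 (remove x): removed. Set: {19, 3, f, q}
Event 5 (remove q): removed. Set: {19, 3, f}
Event 6 (add x): added. Set: {19, 3, f, x}
Event 7 (remove f): removed. Set: {19, 3, x}
Event 8 (remove x): removed. Set: {19, 3}
Event 9 (add c): added. Set: {19, 3, c}

Final set: {19, 3, c} (size 3)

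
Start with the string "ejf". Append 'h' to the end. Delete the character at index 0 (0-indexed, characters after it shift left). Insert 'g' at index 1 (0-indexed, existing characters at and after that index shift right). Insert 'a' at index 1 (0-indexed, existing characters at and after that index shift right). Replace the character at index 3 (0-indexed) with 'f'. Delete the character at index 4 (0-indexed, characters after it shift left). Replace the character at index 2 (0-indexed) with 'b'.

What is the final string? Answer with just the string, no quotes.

Applying each edit step by step:
Start: "ejf"
Op 1 (append 'h'): "ejf" -> "ejfh"
Op 2 (delete idx 0 = 'e'): "ejfh" -> "jfh"
Op 3 (insert 'g' at idx 1): "jfh" -> "jgfh"
Op 4 (insert 'a' at idx 1): "jgfh" -> "jagfh"
Op 5 (replace idx 3: 'f' -> 'f'): "jagfh" -> "jagfh"
Op 6 (delete idx 4 = 'h'): "jagfh" -> "jagf"
Op 7 (replace idx 2: 'g' -> 'b'): "jagf" -> "jabf"

Answer: jabf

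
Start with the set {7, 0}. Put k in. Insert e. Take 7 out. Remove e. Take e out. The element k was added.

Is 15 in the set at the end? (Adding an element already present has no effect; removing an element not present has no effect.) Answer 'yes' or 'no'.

Tracking the set through each operation:
Start: {0, 7}
Event 1 (add k): added. Set: {0, 7, k}
Event 2 (add e): added. Set: {0, 7, e, k}
Event 3 (remove 7): removed. Set: {0, e, k}
Event 4 (remove e): removed. Set: {0, k}
Event 5 (remove e): not present, no change. Set: {0, k}
Event 6 (add k): already present, no change. Set: {0, k}

Final set: {0, k} (size 2)
15 is NOT in the final set.

Answer: no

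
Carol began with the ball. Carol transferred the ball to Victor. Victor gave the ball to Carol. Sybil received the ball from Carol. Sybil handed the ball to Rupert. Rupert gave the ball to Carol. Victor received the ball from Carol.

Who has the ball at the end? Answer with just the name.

Tracking the ball through each event:
Start: Carol has the ball.
After event 1: Victor has the ball.
After event 2: Carol has the ball.
After event 3: Sybil has the ball.
After event 4: Rupert has the ball.
After event 5: Carol has the ball.
After event 6: Victor has the ball.

Answer: Victor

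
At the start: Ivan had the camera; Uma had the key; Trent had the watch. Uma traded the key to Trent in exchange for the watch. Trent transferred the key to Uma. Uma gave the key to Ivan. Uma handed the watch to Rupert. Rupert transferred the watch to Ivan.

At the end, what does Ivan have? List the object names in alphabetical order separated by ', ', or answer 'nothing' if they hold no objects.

Answer: camera, key, watch

Derivation:
Tracking all object holders:
Start: camera:Ivan, key:Uma, watch:Trent
Event 1 (swap key<->watch: now key:Trent, watch:Uma). State: camera:Ivan, key:Trent, watch:Uma
Event 2 (give key: Trent -> Uma). State: camera:Ivan, key:Uma, watch:Uma
Event 3 (give key: Uma -> Ivan). State: camera:Ivan, key:Ivan, watch:Uma
Event 4 (give watch: Uma -> Rupert). State: camera:Ivan, key:Ivan, watch:Rupert
Event 5 (give watch: Rupert -> Ivan). State: camera:Ivan, key:Ivan, watch:Ivan

Final state: camera:Ivan, key:Ivan, watch:Ivan
Ivan holds: camera, key, watch.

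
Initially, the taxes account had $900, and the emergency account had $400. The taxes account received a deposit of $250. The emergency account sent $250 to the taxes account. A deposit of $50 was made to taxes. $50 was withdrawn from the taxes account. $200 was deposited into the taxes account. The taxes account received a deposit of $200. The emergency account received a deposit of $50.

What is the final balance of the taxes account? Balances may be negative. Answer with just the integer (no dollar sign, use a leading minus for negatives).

Answer: 1800

Derivation:
Tracking account balances step by step:
Start: taxes=900, emergency=400
Event 1 (deposit 250 to taxes): taxes: 900 + 250 = 1150. Balances: taxes=1150, emergency=400
Event 2 (transfer 250 emergency -> taxes): emergency: 400 - 250 = 150, taxes: 1150 + 250 = 1400. Balances: taxes=1400, emergency=150
Event 3 (deposit 50 to taxes): taxes: 1400 + 50 = 1450. Balances: taxes=1450, emergency=150
Event 4 (withdraw 50 from taxes): taxes: 1450 - 50 = 1400. Balances: taxes=1400, emergency=150
Event 5 (deposit 200 to taxes): taxes: 1400 + 200 = 1600. Balances: taxes=1600, emergency=150
Event 6 (deposit 200 to taxes): taxes: 1600 + 200 = 1800. Balances: taxes=1800, emergency=150
Event 7 (deposit 50 to emergency): emergency: 150 + 50 = 200. Balances: taxes=1800, emergency=200

Final balance of taxes: 1800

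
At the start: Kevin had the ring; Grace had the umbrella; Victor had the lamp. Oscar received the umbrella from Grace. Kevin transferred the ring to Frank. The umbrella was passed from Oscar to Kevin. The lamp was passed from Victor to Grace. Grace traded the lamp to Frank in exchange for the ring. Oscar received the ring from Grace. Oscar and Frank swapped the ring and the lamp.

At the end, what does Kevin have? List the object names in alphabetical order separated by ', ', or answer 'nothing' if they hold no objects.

Tracking all object holders:
Start: ring:Kevin, umbrella:Grace, lamp:Victor
Event 1 (give umbrella: Grace -> Oscar). State: ring:Kevin, umbrella:Oscar, lamp:Victor
Event 2 (give ring: Kevin -> Frank). State: ring:Frank, umbrella:Oscar, lamp:Victor
Event 3 (give umbrella: Oscar -> Kevin). State: ring:Frank, umbrella:Kevin, lamp:Victor
Event 4 (give lamp: Victor -> Grace). State: ring:Frank, umbrella:Kevin, lamp:Grace
Event 5 (swap lamp<->ring: now lamp:Frank, ring:Grace). State: ring:Grace, umbrella:Kevin, lamp:Frank
Event 6 (give ring: Grace -> Oscar). State: ring:Oscar, umbrella:Kevin, lamp:Frank
Event 7 (swap ring<->lamp: now ring:Frank, lamp:Oscar). State: ring:Frank, umbrella:Kevin, lamp:Oscar

Final state: ring:Frank, umbrella:Kevin, lamp:Oscar
Kevin holds: umbrella.

Answer: umbrella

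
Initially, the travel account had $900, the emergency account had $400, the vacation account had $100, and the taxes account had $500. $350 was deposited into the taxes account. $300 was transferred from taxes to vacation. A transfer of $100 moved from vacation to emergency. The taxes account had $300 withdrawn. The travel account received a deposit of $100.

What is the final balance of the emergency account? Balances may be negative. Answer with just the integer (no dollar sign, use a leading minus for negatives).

Tracking account balances step by step:
Start: travel=900, emergency=400, vacation=100, taxes=500
Event 1 (deposit 350 to taxes): taxes: 500 + 350 = 850. Balances: travel=900, emergency=400, vacation=100, taxes=850
Event 2 (transfer 300 taxes -> vacation): taxes: 850 - 300 = 550, vacation: 100 + 300 = 400. Balances: travel=900, emergency=400, vacation=400, taxes=550
Event 3 (transfer 100 vacation -> emergency): vacation: 400 - 100 = 300, emergency: 400 + 100 = 500. Balances: travel=900, emergency=500, vacation=300, taxes=550
Event 4 (withdraw 300 from taxes): taxes: 550 - 300 = 250. Balances: travel=900, emergency=500, vacation=300, taxes=250
Event 5 (deposit 100 to travel): travel: 900 + 100 = 1000. Balances: travel=1000, emergency=500, vacation=300, taxes=250

Final balance of emergency: 500

Answer: 500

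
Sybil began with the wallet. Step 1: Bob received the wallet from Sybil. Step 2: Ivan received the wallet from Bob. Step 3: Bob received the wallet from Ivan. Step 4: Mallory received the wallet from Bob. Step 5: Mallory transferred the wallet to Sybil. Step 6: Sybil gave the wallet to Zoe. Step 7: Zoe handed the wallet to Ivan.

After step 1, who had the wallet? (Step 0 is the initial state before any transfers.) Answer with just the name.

Answer: Bob

Derivation:
Tracking the wallet holder through step 1:
After step 0 (start): Sybil
After step 1: Bob

At step 1, the holder is Bob.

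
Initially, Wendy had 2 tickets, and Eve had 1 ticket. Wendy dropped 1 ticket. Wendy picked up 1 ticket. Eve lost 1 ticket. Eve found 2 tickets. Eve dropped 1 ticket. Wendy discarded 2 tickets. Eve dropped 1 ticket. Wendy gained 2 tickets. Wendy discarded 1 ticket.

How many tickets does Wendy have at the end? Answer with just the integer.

Answer: 1

Derivation:
Tracking counts step by step:
Start: Wendy=2, Eve=1
Event 1 (Wendy -1): Wendy: 2 -> 1. State: Wendy=1, Eve=1
Event 2 (Wendy +1): Wendy: 1 -> 2. State: Wendy=2, Eve=1
Event 3 (Eve -1): Eve: 1 -> 0. State: Wendy=2, Eve=0
Event 4 (Eve +2): Eve: 0 -> 2. State: Wendy=2, Eve=2
Event 5 (Eve -1): Eve: 2 -> 1. State: Wendy=2, Eve=1
Event 6 (Wendy -2): Wendy: 2 -> 0. State: Wendy=0, Eve=1
Event 7 (Eve -1): Eve: 1 -> 0. State: Wendy=0, Eve=0
Event 8 (Wendy +2): Wendy: 0 -> 2. State: Wendy=2, Eve=0
Event 9 (Wendy -1): Wendy: 2 -> 1. State: Wendy=1, Eve=0

Wendy's final count: 1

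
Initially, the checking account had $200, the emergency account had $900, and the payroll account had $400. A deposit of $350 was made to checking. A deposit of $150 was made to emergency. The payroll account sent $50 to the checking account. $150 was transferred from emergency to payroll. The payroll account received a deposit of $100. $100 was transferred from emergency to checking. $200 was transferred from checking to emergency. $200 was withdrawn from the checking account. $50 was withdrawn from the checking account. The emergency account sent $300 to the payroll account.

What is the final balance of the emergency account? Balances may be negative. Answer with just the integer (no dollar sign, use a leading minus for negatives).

Tracking account balances step by step:
Start: checking=200, emergency=900, payroll=400
Event 1 (deposit 350 to checking): checking: 200 + 350 = 550. Balances: checking=550, emergency=900, payroll=400
Event 2 (deposit 150 to emergency): emergency: 900 + 150 = 1050. Balances: checking=550, emergency=1050, payroll=400
Event 3 (transfer 50 payroll -> checking): payroll: 400 - 50 = 350, checking: 550 + 50 = 600. Balances: checking=600, emergency=1050, payroll=350
Event 4 (transfer 150 emergency -> payroll): emergency: 1050 - 150 = 900, payroll: 350 + 150 = 500. Balances: checking=600, emergency=900, payroll=500
Event 5 (deposit 100 to payroll): payroll: 500 + 100 = 600. Balances: checking=600, emergency=900, payroll=600
Event 6 (transfer 100 emergency -> checking): emergency: 900 - 100 = 800, checking: 600 + 100 = 700. Balances: checking=700, emergency=800, payroll=600
Event 7 (transfer 200 checking -> emergency): checking: 700 - 200 = 500, emergency: 800 + 200 = 1000. Balances: checking=500, emergency=1000, payroll=600
Event 8 (withdraw 200 from checking): checking: 500 - 200 = 300. Balances: checking=300, emergency=1000, payroll=600
Event 9 (withdraw 50 from checking): checking: 300 - 50 = 250. Balances: checking=250, emergency=1000, payroll=600
Event 10 (transfer 300 emergency -> payroll): emergency: 1000 - 300 = 700, payroll: 600 + 300 = 900. Balances: checking=250, emergency=700, payroll=900

Final balance of emergency: 700

Answer: 700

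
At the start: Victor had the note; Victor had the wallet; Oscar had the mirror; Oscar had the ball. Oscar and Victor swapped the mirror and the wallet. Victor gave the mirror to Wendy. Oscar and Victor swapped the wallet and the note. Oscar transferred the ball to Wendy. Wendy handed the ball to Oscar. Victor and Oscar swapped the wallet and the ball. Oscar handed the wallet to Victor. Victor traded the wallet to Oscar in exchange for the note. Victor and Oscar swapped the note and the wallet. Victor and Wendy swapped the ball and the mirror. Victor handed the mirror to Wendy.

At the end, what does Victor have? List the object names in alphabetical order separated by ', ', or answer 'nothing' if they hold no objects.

Tracking all object holders:
Start: note:Victor, wallet:Victor, mirror:Oscar, ball:Oscar
Event 1 (swap mirror<->wallet: now mirror:Victor, wallet:Oscar). State: note:Victor, wallet:Oscar, mirror:Victor, ball:Oscar
Event 2 (give mirror: Victor -> Wendy). State: note:Victor, wallet:Oscar, mirror:Wendy, ball:Oscar
Event 3 (swap wallet<->note: now wallet:Victor, note:Oscar). State: note:Oscar, wallet:Victor, mirror:Wendy, ball:Oscar
Event 4 (give ball: Oscar -> Wendy). State: note:Oscar, wallet:Victor, mirror:Wendy, ball:Wendy
Event 5 (give ball: Wendy -> Oscar). State: note:Oscar, wallet:Victor, mirror:Wendy, ball:Oscar
Event 6 (swap wallet<->ball: now wallet:Oscar, ball:Victor). State: note:Oscar, wallet:Oscar, mirror:Wendy, ball:Victor
Event 7 (give wallet: Oscar -> Victor). State: note:Oscar, wallet:Victor, mirror:Wendy, ball:Victor
Event 8 (swap wallet<->note: now wallet:Oscar, note:Victor). State: note:Victor, wallet:Oscar, mirror:Wendy, ball:Victor
Event 9 (swap note<->wallet: now note:Oscar, wallet:Victor). State: note:Oscar, wallet:Victor, mirror:Wendy, ball:Victor
Event 10 (swap ball<->mirror: now ball:Wendy, mirror:Victor). State: note:Oscar, wallet:Victor, mirror:Victor, ball:Wendy
Event 11 (give mirror: Victor -> Wendy). State: note:Oscar, wallet:Victor, mirror:Wendy, ball:Wendy

Final state: note:Oscar, wallet:Victor, mirror:Wendy, ball:Wendy
Victor holds: wallet.

Answer: wallet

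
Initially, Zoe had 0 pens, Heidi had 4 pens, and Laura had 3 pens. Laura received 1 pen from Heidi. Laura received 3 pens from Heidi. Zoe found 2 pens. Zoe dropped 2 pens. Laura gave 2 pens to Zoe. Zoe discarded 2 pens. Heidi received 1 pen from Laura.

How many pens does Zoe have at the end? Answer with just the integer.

Answer: 0

Derivation:
Tracking counts step by step:
Start: Zoe=0, Heidi=4, Laura=3
Event 1 (Heidi -> Laura, 1): Heidi: 4 -> 3, Laura: 3 -> 4. State: Zoe=0, Heidi=3, Laura=4
Event 2 (Heidi -> Laura, 3): Heidi: 3 -> 0, Laura: 4 -> 7. State: Zoe=0, Heidi=0, Laura=7
Event 3 (Zoe +2): Zoe: 0 -> 2. State: Zoe=2, Heidi=0, Laura=7
Event 4 (Zoe -2): Zoe: 2 -> 0. State: Zoe=0, Heidi=0, Laura=7
Event 5 (Laura -> Zoe, 2): Laura: 7 -> 5, Zoe: 0 -> 2. State: Zoe=2, Heidi=0, Laura=5
Event 6 (Zoe -2): Zoe: 2 -> 0. State: Zoe=0, Heidi=0, Laura=5
Event 7 (Laura -> Heidi, 1): Laura: 5 -> 4, Heidi: 0 -> 1. State: Zoe=0, Heidi=1, Laura=4

Zoe's final count: 0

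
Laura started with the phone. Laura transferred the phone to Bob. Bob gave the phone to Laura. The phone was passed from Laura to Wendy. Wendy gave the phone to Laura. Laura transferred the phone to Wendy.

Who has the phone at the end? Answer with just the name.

Answer: Wendy

Derivation:
Tracking the phone through each event:
Start: Laura has the phone.
After event 1: Bob has the phone.
After event 2: Laura has the phone.
After event 3: Wendy has the phone.
After event 4: Laura has the phone.
After event 5: Wendy has the phone.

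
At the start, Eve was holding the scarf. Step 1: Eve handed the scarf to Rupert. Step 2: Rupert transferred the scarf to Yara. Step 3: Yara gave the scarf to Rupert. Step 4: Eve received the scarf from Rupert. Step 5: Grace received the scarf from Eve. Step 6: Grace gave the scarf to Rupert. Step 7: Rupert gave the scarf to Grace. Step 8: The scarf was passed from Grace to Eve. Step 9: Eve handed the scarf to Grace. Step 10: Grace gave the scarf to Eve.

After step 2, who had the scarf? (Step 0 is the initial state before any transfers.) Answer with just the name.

Answer: Yara

Derivation:
Tracking the scarf holder through step 2:
After step 0 (start): Eve
After step 1: Rupert
After step 2: Yara

At step 2, the holder is Yara.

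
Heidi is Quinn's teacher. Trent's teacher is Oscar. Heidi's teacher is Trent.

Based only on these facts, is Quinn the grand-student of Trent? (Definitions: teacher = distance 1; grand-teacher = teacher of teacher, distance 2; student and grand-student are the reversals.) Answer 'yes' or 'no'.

Answer: yes

Derivation:
Reconstructing the teacher chain from the given facts:
  Oscar -> Trent -> Heidi -> Quinn
(each arrow means 'teacher of the next')
Positions in the chain (0 = top):
  position of Oscar: 0
  position of Trent: 1
  position of Heidi: 2
  position of Quinn: 3

Quinn is at position 3, Trent is at position 1; signed distance (j - i) = -2.
'grand-student' requires j - i = -2. Actual distance is -2, so the relation HOLDS.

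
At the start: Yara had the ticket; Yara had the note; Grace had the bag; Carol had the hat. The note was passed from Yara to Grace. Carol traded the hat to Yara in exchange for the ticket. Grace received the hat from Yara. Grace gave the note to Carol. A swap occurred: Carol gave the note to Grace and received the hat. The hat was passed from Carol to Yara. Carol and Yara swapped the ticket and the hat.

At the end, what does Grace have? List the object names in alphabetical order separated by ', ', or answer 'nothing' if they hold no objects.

Tracking all object holders:
Start: ticket:Yara, note:Yara, bag:Grace, hat:Carol
Event 1 (give note: Yara -> Grace). State: ticket:Yara, note:Grace, bag:Grace, hat:Carol
Event 2 (swap hat<->ticket: now hat:Yara, ticket:Carol). State: ticket:Carol, note:Grace, bag:Grace, hat:Yara
Event 3 (give hat: Yara -> Grace). State: ticket:Carol, note:Grace, bag:Grace, hat:Grace
Event 4 (give note: Grace -> Carol). State: ticket:Carol, note:Carol, bag:Grace, hat:Grace
Event 5 (swap note<->hat: now note:Grace, hat:Carol). State: ticket:Carol, note:Grace, bag:Grace, hat:Carol
Event 6 (give hat: Carol -> Yara). State: ticket:Carol, note:Grace, bag:Grace, hat:Yara
Event 7 (swap ticket<->hat: now ticket:Yara, hat:Carol). State: ticket:Yara, note:Grace, bag:Grace, hat:Carol

Final state: ticket:Yara, note:Grace, bag:Grace, hat:Carol
Grace holds: bag, note.

Answer: bag, note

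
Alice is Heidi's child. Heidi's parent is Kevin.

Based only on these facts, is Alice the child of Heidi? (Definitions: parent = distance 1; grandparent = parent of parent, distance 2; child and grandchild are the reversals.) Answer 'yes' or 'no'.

Answer: yes

Derivation:
Reconstructing the parent chain from the given facts:
  Kevin -> Heidi -> Alice
(each arrow means 'parent of the next')
Positions in the chain (0 = top):
  position of Kevin: 0
  position of Heidi: 1
  position of Alice: 2

Alice is at position 2, Heidi is at position 1; signed distance (j - i) = -1.
'child' requires j - i = -1. Actual distance is -1, so the relation HOLDS.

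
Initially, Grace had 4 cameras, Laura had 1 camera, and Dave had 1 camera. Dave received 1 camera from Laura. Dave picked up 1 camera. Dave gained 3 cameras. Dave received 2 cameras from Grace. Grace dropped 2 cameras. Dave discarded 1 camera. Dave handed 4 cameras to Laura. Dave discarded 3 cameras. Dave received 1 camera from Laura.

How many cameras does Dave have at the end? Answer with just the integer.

Answer: 1

Derivation:
Tracking counts step by step:
Start: Grace=4, Laura=1, Dave=1
Event 1 (Laura -> Dave, 1): Laura: 1 -> 0, Dave: 1 -> 2. State: Grace=4, Laura=0, Dave=2
Event 2 (Dave +1): Dave: 2 -> 3. State: Grace=4, Laura=0, Dave=3
Event 3 (Dave +3): Dave: 3 -> 6. State: Grace=4, Laura=0, Dave=6
Event 4 (Grace -> Dave, 2): Grace: 4 -> 2, Dave: 6 -> 8. State: Grace=2, Laura=0, Dave=8
Event 5 (Grace -2): Grace: 2 -> 0. State: Grace=0, Laura=0, Dave=8
Event 6 (Dave -1): Dave: 8 -> 7. State: Grace=0, Laura=0, Dave=7
Event 7 (Dave -> Laura, 4): Dave: 7 -> 3, Laura: 0 -> 4. State: Grace=0, Laura=4, Dave=3
Event 8 (Dave -3): Dave: 3 -> 0. State: Grace=0, Laura=4, Dave=0
Event 9 (Laura -> Dave, 1): Laura: 4 -> 3, Dave: 0 -> 1. State: Grace=0, Laura=3, Dave=1

Dave's final count: 1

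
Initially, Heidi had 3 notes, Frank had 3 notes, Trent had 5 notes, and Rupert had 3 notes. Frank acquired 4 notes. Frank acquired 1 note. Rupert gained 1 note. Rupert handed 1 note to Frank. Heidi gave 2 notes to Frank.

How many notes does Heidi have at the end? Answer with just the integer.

Tracking counts step by step:
Start: Heidi=3, Frank=3, Trent=5, Rupert=3
Event 1 (Frank +4): Frank: 3 -> 7. State: Heidi=3, Frank=7, Trent=5, Rupert=3
Event 2 (Frank +1): Frank: 7 -> 8. State: Heidi=3, Frank=8, Trent=5, Rupert=3
Event 3 (Rupert +1): Rupert: 3 -> 4. State: Heidi=3, Frank=8, Trent=5, Rupert=4
Event 4 (Rupert -> Frank, 1): Rupert: 4 -> 3, Frank: 8 -> 9. State: Heidi=3, Frank=9, Trent=5, Rupert=3
Event 5 (Heidi -> Frank, 2): Heidi: 3 -> 1, Frank: 9 -> 11. State: Heidi=1, Frank=11, Trent=5, Rupert=3

Heidi's final count: 1

Answer: 1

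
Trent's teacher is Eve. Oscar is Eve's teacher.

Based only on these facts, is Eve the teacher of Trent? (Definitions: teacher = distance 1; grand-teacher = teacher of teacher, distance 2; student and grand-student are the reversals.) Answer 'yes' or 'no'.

Reconstructing the teacher chain from the given facts:
  Oscar -> Eve -> Trent
(each arrow means 'teacher of the next')
Positions in the chain (0 = top):
  position of Oscar: 0
  position of Eve: 1
  position of Trent: 2

Eve is at position 1, Trent is at position 2; signed distance (j - i) = 1.
'teacher' requires j - i = 1. Actual distance is 1, so the relation HOLDS.

Answer: yes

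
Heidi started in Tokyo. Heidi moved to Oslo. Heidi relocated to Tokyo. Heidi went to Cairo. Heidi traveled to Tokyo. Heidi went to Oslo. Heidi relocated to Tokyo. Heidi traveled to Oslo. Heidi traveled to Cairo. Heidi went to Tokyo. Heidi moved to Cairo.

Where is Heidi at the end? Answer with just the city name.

Answer: Cairo

Derivation:
Tracking Heidi's location:
Start: Heidi is in Tokyo.
After move 1: Tokyo -> Oslo. Heidi is in Oslo.
After move 2: Oslo -> Tokyo. Heidi is in Tokyo.
After move 3: Tokyo -> Cairo. Heidi is in Cairo.
After move 4: Cairo -> Tokyo. Heidi is in Tokyo.
After move 5: Tokyo -> Oslo. Heidi is in Oslo.
After move 6: Oslo -> Tokyo. Heidi is in Tokyo.
After move 7: Tokyo -> Oslo. Heidi is in Oslo.
After move 8: Oslo -> Cairo. Heidi is in Cairo.
After move 9: Cairo -> Tokyo. Heidi is in Tokyo.
After move 10: Tokyo -> Cairo. Heidi is in Cairo.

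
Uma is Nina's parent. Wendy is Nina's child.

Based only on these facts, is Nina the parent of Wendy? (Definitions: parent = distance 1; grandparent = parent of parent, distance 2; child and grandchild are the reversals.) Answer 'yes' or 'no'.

Reconstructing the parent chain from the given facts:
  Uma -> Nina -> Wendy
(each arrow means 'parent of the next')
Positions in the chain (0 = top):
  position of Uma: 0
  position of Nina: 1
  position of Wendy: 2

Nina is at position 1, Wendy is at position 2; signed distance (j - i) = 1.
'parent' requires j - i = 1. Actual distance is 1, so the relation HOLDS.

Answer: yes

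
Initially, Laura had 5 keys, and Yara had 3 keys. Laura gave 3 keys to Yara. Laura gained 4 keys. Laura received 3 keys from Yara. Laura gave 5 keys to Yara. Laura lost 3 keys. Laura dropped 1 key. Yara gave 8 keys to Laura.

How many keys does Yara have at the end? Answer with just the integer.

Tracking counts step by step:
Start: Laura=5, Yara=3
Event 1 (Laura -> Yara, 3): Laura: 5 -> 2, Yara: 3 -> 6. State: Laura=2, Yara=6
Event 2 (Laura +4): Laura: 2 -> 6. State: Laura=6, Yara=6
Event 3 (Yara -> Laura, 3): Yara: 6 -> 3, Laura: 6 -> 9. State: Laura=9, Yara=3
Event 4 (Laura -> Yara, 5): Laura: 9 -> 4, Yara: 3 -> 8. State: Laura=4, Yara=8
Event 5 (Laura -3): Laura: 4 -> 1. State: Laura=1, Yara=8
Event 6 (Laura -1): Laura: 1 -> 0. State: Laura=0, Yara=8
Event 7 (Yara -> Laura, 8): Yara: 8 -> 0, Laura: 0 -> 8. State: Laura=8, Yara=0

Yara's final count: 0

Answer: 0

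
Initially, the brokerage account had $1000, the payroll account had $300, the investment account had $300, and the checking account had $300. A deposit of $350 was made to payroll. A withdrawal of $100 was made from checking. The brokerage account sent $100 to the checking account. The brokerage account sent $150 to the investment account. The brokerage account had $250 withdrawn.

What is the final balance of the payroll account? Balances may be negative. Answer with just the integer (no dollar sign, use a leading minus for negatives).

Answer: 650

Derivation:
Tracking account balances step by step:
Start: brokerage=1000, payroll=300, investment=300, checking=300
Event 1 (deposit 350 to payroll): payroll: 300 + 350 = 650. Balances: brokerage=1000, payroll=650, investment=300, checking=300
Event 2 (withdraw 100 from checking): checking: 300 - 100 = 200. Balances: brokerage=1000, payroll=650, investment=300, checking=200
Event 3 (transfer 100 brokerage -> checking): brokerage: 1000 - 100 = 900, checking: 200 + 100 = 300. Balances: brokerage=900, payroll=650, investment=300, checking=300
Event 4 (transfer 150 brokerage -> investment): brokerage: 900 - 150 = 750, investment: 300 + 150 = 450. Balances: brokerage=750, payroll=650, investment=450, checking=300
Event 5 (withdraw 250 from brokerage): brokerage: 750 - 250 = 500. Balances: brokerage=500, payroll=650, investment=450, checking=300

Final balance of payroll: 650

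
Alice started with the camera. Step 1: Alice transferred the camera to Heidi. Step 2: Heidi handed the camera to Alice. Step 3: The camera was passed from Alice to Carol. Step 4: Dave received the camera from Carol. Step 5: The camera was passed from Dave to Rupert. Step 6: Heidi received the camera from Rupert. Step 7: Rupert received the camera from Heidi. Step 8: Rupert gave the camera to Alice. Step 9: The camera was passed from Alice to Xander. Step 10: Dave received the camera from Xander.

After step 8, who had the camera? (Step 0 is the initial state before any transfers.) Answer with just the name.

Answer: Alice

Derivation:
Tracking the camera holder through step 8:
After step 0 (start): Alice
After step 1: Heidi
After step 2: Alice
After step 3: Carol
After step 4: Dave
After step 5: Rupert
After step 6: Heidi
After step 7: Rupert
After step 8: Alice

At step 8, the holder is Alice.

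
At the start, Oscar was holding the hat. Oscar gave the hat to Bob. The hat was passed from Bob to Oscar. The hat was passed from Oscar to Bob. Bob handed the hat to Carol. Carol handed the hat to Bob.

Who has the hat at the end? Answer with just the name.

Answer: Bob

Derivation:
Tracking the hat through each event:
Start: Oscar has the hat.
After event 1: Bob has the hat.
After event 2: Oscar has the hat.
After event 3: Bob has the hat.
After event 4: Carol has the hat.
After event 5: Bob has the hat.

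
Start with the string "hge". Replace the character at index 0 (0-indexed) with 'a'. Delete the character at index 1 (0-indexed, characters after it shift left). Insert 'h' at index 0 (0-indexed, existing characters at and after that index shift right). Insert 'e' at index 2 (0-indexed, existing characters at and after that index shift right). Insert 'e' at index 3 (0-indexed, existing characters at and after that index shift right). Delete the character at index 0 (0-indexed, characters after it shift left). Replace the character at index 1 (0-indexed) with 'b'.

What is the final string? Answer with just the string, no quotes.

Applying each edit step by step:
Start: "hge"
Op 1 (replace idx 0: 'h' -> 'a'): "hge" -> "age"
Op 2 (delete idx 1 = 'g'): "age" -> "ae"
Op 3 (insert 'h' at idx 0): "ae" -> "hae"
Op 4 (insert 'e' at idx 2): "hae" -> "haee"
Op 5 (insert 'e' at idx 3): "haee" -> "haeee"
Op 6 (delete idx 0 = 'h'): "haeee" -> "aeee"
Op 7 (replace idx 1: 'e' -> 'b'): "aeee" -> "abee"

Answer: abee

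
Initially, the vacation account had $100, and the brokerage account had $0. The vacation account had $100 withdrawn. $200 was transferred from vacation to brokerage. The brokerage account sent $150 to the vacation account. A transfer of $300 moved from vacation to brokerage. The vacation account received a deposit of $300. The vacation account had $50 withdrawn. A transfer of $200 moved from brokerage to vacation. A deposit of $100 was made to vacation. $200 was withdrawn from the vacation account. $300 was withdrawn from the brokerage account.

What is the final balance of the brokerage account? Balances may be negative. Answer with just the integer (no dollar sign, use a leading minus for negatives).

Answer: -150

Derivation:
Tracking account balances step by step:
Start: vacation=100, brokerage=0
Event 1 (withdraw 100 from vacation): vacation: 100 - 100 = 0. Balances: vacation=0, brokerage=0
Event 2 (transfer 200 vacation -> brokerage): vacation: 0 - 200 = -200, brokerage: 0 + 200 = 200. Balances: vacation=-200, brokerage=200
Event 3 (transfer 150 brokerage -> vacation): brokerage: 200 - 150 = 50, vacation: -200 + 150 = -50. Balances: vacation=-50, brokerage=50
Event 4 (transfer 300 vacation -> brokerage): vacation: -50 - 300 = -350, brokerage: 50 + 300 = 350. Balances: vacation=-350, brokerage=350
Event 5 (deposit 300 to vacation): vacation: -350 + 300 = -50. Balances: vacation=-50, brokerage=350
Event 6 (withdraw 50 from vacation): vacation: -50 - 50 = -100. Balances: vacation=-100, brokerage=350
Event 7 (transfer 200 brokerage -> vacation): brokerage: 350 - 200 = 150, vacation: -100 + 200 = 100. Balances: vacation=100, brokerage=150
Event 8 (deposit 100 to vacation): vacation: 100 + 100 = 200. Balances: vacation=200, brokerage=150
Event 9 (withdraw 200 from vacation): vacation: 200 - 200 = 0. Balances: vacation=0, brokerage=150
Event 10 (withdraw 300 from brokerage): brokerage: 150 - 300 = -150. Balances: vacation=0, brokerage=-150

Final balance of brokerage: -150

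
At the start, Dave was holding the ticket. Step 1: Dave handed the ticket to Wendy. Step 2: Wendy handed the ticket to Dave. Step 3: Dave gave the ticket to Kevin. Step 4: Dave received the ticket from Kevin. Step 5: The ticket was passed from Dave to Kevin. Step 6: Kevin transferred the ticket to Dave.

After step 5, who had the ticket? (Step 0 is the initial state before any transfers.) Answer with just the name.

Answer: Kevin

Derivation:
Tracking the ticket holder through step 5:
After step 0 (start): Dave
After step 1: Wendy
After step 2: Dave
After step 3: Kevin
After step 4: Dave
After step 5: Kevin

At step 5, the holder is Kevin.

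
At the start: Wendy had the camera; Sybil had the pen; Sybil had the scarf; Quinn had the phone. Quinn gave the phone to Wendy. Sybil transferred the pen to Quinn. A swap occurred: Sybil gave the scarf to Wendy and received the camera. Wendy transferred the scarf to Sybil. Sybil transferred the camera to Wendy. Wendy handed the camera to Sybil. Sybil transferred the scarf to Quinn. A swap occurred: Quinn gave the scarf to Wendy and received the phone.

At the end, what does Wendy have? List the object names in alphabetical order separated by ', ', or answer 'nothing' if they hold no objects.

Answer: scarf

Derivation:
Tracking all object holders:
Start: camera:Wendy, pen:Sybil, scarf:Sybil, phone:Quinn
Event 1 (give phone: Quinn -> Wendy). State: camera:Wendy, pen:Sybil, scarf:Sybil, phone:Wendy
Event 2 (give pen: Sybil -> Quinn). State: camera:Wendy, pen:Quinn, scarf:Sybil, phone:Wendy
Event 3 (swap scarf<->camera: now scarf:Wendy, camera:Sybil). State: camera:Sybil, pen:Quinn, scarf:Wendy, phone:Wendy
Event 4 (give scarf: Wendy -> Sybil). State: camera:Sybil, pen:Quinn, scarf:Sybil, phone:Wendy
Event 5 (give camera: Sybil -> Wendy). State: camera:Wendy, pen:Quinn, scarf:Sybil, phone:Wendy
Event 6 (give camera: Wendy -> Sybil). State: camera:Sybil, pen:Quinn, scarf:Sybil, phone:Wendy
Event 7 (give scarf: Sybil -> Quinn). State: camera:Sybil, pen:Quinn, scarf:Quinn, phone:Wendy
Event 8 (swap scarf<->phone: now scarf:Wendy, phone:Quinn). State: camera:Sybil, pen:Quinn, scarf:Wendy, phone:Quinn

Final state: camera:Sybil, pen:Quinn, scarf:Wendy, phone:Quinn
Wendy holds: scarf.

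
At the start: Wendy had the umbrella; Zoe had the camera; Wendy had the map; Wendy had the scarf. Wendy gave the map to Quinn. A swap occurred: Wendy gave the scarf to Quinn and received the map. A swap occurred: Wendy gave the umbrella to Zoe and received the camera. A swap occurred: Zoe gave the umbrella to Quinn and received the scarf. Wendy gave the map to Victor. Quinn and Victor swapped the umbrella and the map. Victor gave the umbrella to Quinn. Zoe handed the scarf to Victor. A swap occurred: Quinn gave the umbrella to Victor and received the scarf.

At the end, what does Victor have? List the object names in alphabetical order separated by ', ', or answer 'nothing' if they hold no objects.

Tracking all object holders:
Start: umbrella:Wendy, camera:Zoe, map:Wendy, scarf:Wendy
Event 1 (give map: Wendy -> Quinn). State: umbrella:Wendy, camera:Zoe, map:Quinn, scarf:Wendy
Event 2 (swap scarf<->map: now scarf:Quinn, map:Wendy). State: umbrella:Wendy, camera:Zoe, map:Wendy, scarf:Quinn
Event 3 (swap umbrella<->camera: now umbrella:Zoe, camera:Wendy). State: umbrella:Zoe, camera:Wendy, map:Wendy, scarf:Quinn
Event 4 (swap umbrella<->scarf: now umbrella:Quinn, scarf:Zoe). State: umbrella:Quinn, camera:Wendy, map:Wendy, scarf:Zoe
Event 5 (give map: Wendy -> Victor). State: umbrella:Quinn, camera:Wendy, map:Victor, scarf:Zoe
Event 6 (swap umbrella<->map: now umbrella:Victor, map:Quinn). State: umbrella:Victor, camera:Wendy, map:Quinn, scarf:Zoe
Event 7 (give umbrella: Victor -> Quinn). State: umbrella:Quinn, camera:Wendy, map:Quinn, scarf:Zoe
Event 8 (give scarf: Zoe -> Victor). State: umbrella:Quinn, camera:Wendy, map:Quinn, scarf:Victor
Event 9 (swap umbrella<->scarf: now umbrella:Victor, scarf:Quinn). State: umbrella:Victor, camera:Wendy, map:Quinn, scarf:Quinn

Final state: umbrella:Victor, camera:Wendy, map:Quinn, scarf:Quinn
Victor holds: umbrella.

Answer: umbrella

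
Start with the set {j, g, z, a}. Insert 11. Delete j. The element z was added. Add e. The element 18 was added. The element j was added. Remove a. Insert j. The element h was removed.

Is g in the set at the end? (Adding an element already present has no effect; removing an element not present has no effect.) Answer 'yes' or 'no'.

Answer: yes

Derivation:
Tracking the set through each operation:
Start: {a, g, j, z}
Event 1 (add 11): added. Set: {11, a, g, j, z}
Event 2 (remove j): removed. Set: {11, a, g, z}
Event 3 (add z): already present, no change. Set: {11, a, g, z}
Event 4 (add e): added. Set: {11, a, e, g, z}
Event 5 (add 18): added. Set: {11, 18, a, e, g, z}
Event 6 (add j): added. Set: {11, 18, a, e, g, j, z}
Event 7 (remove a): removed. Set: {11, 18, e, g, j, z}
Event 8 (add j): already present, no change. Set: {11, 18, e, g, j, z}
Event 9 (remove h): not present, no change. Set: {11, 18, e, g, j, z}

Final set: {11, 18, e, g, j, z} (size 6)
g is in the final set.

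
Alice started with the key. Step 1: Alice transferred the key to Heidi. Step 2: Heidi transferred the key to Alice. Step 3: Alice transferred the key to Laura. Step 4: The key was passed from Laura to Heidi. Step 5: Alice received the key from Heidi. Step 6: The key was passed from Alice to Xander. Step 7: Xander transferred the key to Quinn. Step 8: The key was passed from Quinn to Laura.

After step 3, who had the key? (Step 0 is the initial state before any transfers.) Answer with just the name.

Tracking the key holder through step 3:
After step 0 (start): Alice
After step 1: Heidi
After step 2: Alice
After step 3: Laura

At step 3, the holder is Laura.

Answer: Laura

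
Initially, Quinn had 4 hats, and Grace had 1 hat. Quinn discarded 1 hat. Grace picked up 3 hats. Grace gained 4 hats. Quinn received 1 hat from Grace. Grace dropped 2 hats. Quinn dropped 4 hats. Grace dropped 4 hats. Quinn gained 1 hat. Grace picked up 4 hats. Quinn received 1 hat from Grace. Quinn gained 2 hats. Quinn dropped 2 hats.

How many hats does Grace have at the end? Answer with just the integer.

Answer: 4

Derivation:
Tracking counts step by step:
Start: Quinn=4, Grace=1
Event 1 (Quinn -1): Quinn: 4 -> 3. State: Quinn=3, Grace=1
Event 2 (Grace +3): Grace: 1 -> 4. State: Quinn=3, Grace=4
Event 3 (Grace +4): Grace: 4 -> 8. State: Quinn=3, Grace=8
Event 4 (Grace -> Quinn, 1): Grace: 8 -> 7, Quinn: 3 -> 4. State: Quinn=4, Grace=7
Event 5 (Grace -2): Grace: 7 -> 5. State: Quinn=4, Grace=5
Event 6 (Quinn -4): Quinn: 4 -> 0. State: Quinn=0, Grace=5
Event 7 (Grace -4): Grace: 5 -> 1. State: Quinn=0, Grace=1
Event 8 (Quinn +1): Quinn: 0 -> 1. State: Quinn=1, Grace=1
Event 9 (Grace +4): Grace: 1 -> 5. State: Quinn=1, Grace=5
Event 10 (Grace -> Quinn, 1): Grace: 5 -> 4, Quinn: 1 -> 2. State: Quinn=2, Grace=4
Event 11 (Quinn +2): Quinn: 2 -> 4. State: Quinn=4, Grace=4
Event 12 (Quinn -2): Quinn: 4 -> 2. State: Quinn=2, Grace=4

Grace's final count: 4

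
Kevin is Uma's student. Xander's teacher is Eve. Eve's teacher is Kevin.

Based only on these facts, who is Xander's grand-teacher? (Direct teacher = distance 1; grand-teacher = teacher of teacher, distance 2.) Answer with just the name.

Answer: Kevin

Derivation:
Reconstructing the teacher chain from the given facts:
  Uma -> Kevin -> Eve -> Xander
(each arrow means 'teacher of the next')
Positions in the chain (0 = top):
  position of Uma: 0
  position of Kevin: 1
  position of Eve: 2
  position of Xander: 3

Xander is at position 3; the grand-teacher is 2 steps up the chain, i.e. position 1: Kevin.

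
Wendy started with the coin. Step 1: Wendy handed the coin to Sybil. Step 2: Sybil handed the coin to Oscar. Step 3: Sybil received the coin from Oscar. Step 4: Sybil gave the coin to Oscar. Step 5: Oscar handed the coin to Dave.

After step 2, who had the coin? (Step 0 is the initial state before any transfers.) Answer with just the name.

Tracking the coin holder through step 2:
After step 0 (start): Wendy
After step 1: Sybil
After step 2: Oscar

At step 2, the holder is Oscar.

Answer: Oscar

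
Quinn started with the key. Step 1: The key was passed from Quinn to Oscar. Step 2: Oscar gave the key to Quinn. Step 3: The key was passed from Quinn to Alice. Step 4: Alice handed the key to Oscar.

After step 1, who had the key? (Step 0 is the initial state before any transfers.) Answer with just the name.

Tracking the key holder through step 1:
After step 0 (start): Quinn
After step 1: Oscar

At step 1, the holder is Oscar.

Answer: Oscar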